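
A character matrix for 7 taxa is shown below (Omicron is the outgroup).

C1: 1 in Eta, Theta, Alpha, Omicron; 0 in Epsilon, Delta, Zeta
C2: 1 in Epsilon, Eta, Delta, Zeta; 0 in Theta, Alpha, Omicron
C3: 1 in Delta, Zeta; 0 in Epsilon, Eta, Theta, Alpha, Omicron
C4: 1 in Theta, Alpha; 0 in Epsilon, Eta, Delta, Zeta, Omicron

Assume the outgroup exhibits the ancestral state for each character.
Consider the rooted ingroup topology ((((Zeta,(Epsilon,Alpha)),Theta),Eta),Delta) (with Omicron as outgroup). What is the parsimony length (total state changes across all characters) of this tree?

10

Map each character onto ((((Zeta,(Epsilon,Alpha)),Theta),Eta),Delta) (rooted by Omicron) and count the minimum state changes it requires (Fitch parsimony):
C1: 3; C2: 3; C3: 2; C4: 2.
Total tree length = 10.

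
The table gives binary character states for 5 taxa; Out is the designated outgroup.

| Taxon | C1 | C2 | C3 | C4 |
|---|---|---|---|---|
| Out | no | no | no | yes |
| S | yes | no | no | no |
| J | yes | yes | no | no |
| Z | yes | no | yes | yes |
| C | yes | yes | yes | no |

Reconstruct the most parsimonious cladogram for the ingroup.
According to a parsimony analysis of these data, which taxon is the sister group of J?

C

Character polarity is set by the outgroup: the derived state is whichever differs from the outgroup's state, so for C4 the derived state is 'no', and for the remaining characters it is 'yes'.
C1 (derived state 'yes') is shared by all ingroup taxa — unites the whole ingroup.
C2: derived state 'yes' in C and J only — synapomorphy for {C, J}.
C3 (state 'yes') occurs in C and Z but conflicts with the nesting implied by the other characters — most parsimoniously interpreted as homoplasy.
C4 (derived state 'no') is shared by C, J, and S — a synapomorphy uniting that clade.
Most parsimonious ingroup topology: ((S,(J,C)),Z).
J and C form a cherry on this tree, so they are sister taxa.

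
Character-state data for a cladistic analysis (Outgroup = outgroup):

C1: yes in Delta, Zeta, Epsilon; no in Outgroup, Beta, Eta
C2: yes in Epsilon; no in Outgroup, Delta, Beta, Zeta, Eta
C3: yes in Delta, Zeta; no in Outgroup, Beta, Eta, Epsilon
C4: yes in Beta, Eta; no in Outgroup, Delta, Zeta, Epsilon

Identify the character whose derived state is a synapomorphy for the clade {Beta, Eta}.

The outgroup has state 'no' for every character, so 'yes' is the derived state throughout.
C1 (derived state 'yes') is shared by Delta, Epsilon, and Zeta — a synapomorphy uniting that clade.
C2: derived state 'yes' in Epsilon only — an autapomorphy, so it tells us nothing about relationships among taxa.
C3 (derived state 'yes') is shared by Delta and Zeta — a synapomorphy uniting that clade.
C4: derived state 'yes' in Beta and Eta only — synapomorphy for {Beta, Eta}.
Most parsimonious ingroup topology: (((Delta,Zeta),Epsilon),(Beta,Eta)).
The clade {Beta, Eta} is supported by C4: its derived state 'yes' occurs in exactly those taxa and in no other taxon (including the outgroup).

C4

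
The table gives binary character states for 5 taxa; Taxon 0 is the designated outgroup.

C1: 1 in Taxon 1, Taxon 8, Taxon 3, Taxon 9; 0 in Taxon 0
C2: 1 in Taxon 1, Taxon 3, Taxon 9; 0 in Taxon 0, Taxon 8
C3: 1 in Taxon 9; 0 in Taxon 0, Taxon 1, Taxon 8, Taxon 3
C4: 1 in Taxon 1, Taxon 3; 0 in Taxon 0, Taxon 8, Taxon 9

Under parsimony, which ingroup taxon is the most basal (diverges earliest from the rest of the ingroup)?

Taxon 8

The outgroup has state '0' for every character, so '1' is the derived state throughout.
C1 (derived state '1') is shared by all ingroup taxa — unites the whole ingroup.
Only Taxon 1, Taxon 3, and Taxon 9 show the derived state '1' for C2, supporting them as a clade.
C3 (derived state '1') is unique to Taxon 9 (autapomorphy; uninformative for grouping).
C4 (derived state '1') is shared by Taxon 1 and Taxon 3 — a synapomorphy uniting that clade.
Most parsimonious ingroup topology: (((Taxon 1,Taxon 3),Taxon 9),Taxon 8).
Taxon 8 is sister to the clade containing all other ingroup taxa, so it is the earliest-diverging (most basal) ingroup lineage.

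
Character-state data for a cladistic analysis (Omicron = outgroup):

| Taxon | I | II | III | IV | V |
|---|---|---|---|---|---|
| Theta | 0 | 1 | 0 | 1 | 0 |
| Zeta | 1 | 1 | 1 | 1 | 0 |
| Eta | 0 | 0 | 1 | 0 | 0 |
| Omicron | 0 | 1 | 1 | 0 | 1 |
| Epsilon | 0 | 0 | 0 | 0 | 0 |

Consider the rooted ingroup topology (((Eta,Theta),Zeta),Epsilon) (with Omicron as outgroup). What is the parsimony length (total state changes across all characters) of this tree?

Map each character onto (((Eta,Theta),Zeta),Epsilon) (rooted by Omicron) and count the minimum state changes it requires (Fitch parsimony):
I: 1; II: 2; III: 2; IV: 2; V: 1.
Total tree length = 8.

8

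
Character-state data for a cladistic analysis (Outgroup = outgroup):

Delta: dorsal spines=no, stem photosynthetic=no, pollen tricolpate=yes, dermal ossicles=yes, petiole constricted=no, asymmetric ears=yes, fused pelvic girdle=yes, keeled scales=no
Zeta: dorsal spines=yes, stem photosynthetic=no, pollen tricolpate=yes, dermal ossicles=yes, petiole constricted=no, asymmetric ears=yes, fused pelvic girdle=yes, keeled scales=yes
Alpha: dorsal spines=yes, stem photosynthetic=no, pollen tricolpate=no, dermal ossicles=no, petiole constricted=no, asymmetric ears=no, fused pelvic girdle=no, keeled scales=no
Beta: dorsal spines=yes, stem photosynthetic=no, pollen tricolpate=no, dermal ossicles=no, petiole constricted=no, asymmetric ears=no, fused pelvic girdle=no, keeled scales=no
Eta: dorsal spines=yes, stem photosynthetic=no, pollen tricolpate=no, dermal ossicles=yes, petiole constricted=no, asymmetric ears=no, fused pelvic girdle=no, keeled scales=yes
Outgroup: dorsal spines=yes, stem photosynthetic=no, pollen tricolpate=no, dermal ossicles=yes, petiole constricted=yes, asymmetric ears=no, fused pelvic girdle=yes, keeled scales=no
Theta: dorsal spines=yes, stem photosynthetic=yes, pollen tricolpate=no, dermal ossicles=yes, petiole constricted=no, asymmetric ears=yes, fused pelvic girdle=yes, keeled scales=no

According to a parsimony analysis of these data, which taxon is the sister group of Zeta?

Delta

Character polarity is set by the outgroup: the derived state is whichever differs from the outgroup's state, so for dorsal spines, dermal ossicles, petiole constricted, fused pelvic girdle the derived state is 'no', and for the remaining characters it is 'yes'.
dorsal spines (derived state 'no') is unique to Delta (autapomorphy; uninformative for grouping).
stem photosynthetic (derived state 'yes') is unique to Theta (autapomorphy; uninformative for grouping).
pollen tricolpate (derived state 'yes') is shared by Delta and Zeta — a synapomorphy uniting that clade.
dermal ossicles (derived state 'no') is shared by Alpha and Beta — a synapomorphy uniting that clade.
All ingroup taxa share the derived state 'no' for petiole constricted; it defines the ingroup but does not resolve relationships within it.
asymmetric ears (derived state 'yes') is shared by Delta, Theta, and Zeta — a synapomorphy uniting that clade.
fused pelvic girdle (derived state 'no') is shared by Alpha, Beta, and Eta — a synapomorphy uniting that clade.
keeled scales (state 'yes') occurs in Eta and Zeta but conflicts with the nesting implied by the other characters — most parsimoniously interpreted as homoplasy.
Most parsimonious ingroup topology: (((Zeta,Delta),Theta),((Alpha,Beta),Eta)).
Zeta and Delta form a cherry on this tree, so they are sister taxa.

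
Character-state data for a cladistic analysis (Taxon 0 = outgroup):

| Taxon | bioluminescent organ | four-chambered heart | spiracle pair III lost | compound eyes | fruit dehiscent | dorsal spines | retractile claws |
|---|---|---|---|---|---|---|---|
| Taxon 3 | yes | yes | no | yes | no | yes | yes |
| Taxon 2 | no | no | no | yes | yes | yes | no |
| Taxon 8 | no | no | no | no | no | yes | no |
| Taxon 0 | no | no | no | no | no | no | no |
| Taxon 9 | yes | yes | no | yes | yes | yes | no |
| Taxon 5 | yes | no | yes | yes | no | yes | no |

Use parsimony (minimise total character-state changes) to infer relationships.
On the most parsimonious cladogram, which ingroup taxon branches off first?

The outgroup has state 'no' for every character, so 'yes' is the derived state throughout.
bioluminescent organ: derived state 'yes' in Taxon 3, Taxon 5, and Taxon 9 only — synapomorphy for {Taxon 3, Taxon 5, Taxon 9}.
Only Taxon 3 and Taxon 9 show the derived state 'yes' for four-chambered heart, supporting them as a clade.
spiracle pair III lost (derived state 'yes') is unique to Taxon 5 (autapomorphy; uninformative for grouping).
Only Taxon 2, Taxon 3, Taxon 5, and Taxon 9 show the derived state 'yes' for compound eyes, supporting them as a clade.
fruit dehiscent (state 'yes') occurs in Taxon 2 and Taxon 9 but conflicts with the nesting implied by the other characters — most parsimoniously interpreted as homoplasy.
dorsal spines (derived state 'yes') is shared by all ingroup taxa — unites the whole ingroup.
retractile claws: derived state 'yes' in Taxon 3 only — an autapomorphy, so it tells us nothing about relationships among taxa.
Most parsimonious ingroup topology: ((((Taxon 3,Taxon 9),Taxon 5),Taxon 2),Taxon 8).
Taxon 8 is sister to the clade containing all other ingroup taxa, so it is the earliest-diverging (most basal) ingroup lineage.

Taxon 8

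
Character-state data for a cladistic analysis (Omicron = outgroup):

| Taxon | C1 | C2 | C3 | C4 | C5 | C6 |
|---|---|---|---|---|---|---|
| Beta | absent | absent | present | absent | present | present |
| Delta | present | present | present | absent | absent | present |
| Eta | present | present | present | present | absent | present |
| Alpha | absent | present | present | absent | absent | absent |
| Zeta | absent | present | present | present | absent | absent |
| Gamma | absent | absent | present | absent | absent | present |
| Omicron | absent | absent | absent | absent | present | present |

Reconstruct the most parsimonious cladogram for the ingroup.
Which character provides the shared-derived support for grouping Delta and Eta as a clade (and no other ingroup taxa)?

Character polarity is set by the outgroup: the derived state is whichever differs from the outgroup's state, so for C5, C6 the derived state is 'absent', and for the remaining characters it is 'present'.
C1 (derived state 'present') is shared by Delta and Eta — a synapomorphy uniting that clade.
C2: derived state 'present' in Alpha, Delta, Eta, and Zeta only — synapomorphy for {Alpha, Delta, Eta, Zeta}.
C3 (derived state 'present') is shared by all ingroup taxa — unites the whole ingroup.
C4 groups Eta and Zeta, which is incompatible with the clades supported by the remaining characters; treating it as convergent (homoplasy) costs fewer steps than any alternative tree.
C5: derived state 'absent' in Alpha, Delta, Eta, Gamma, and Zeta only — synapomorphy for {Alpha, Delta, Eta, Gamma, Zeta}.
C6 (derived state 'absent') is shared by Alpha and Zeta — a synapomorphy uniting that clade.
Most parsimonious ingroup topology: (Beta,(((Eta,Delta),(Zeta,Alpha)),Gamma)).
The clade {Delta, Eta} is supported by C1: its derived state 'present' occurs in exactly those taxa and in no other taxon (including the outgroup).

C1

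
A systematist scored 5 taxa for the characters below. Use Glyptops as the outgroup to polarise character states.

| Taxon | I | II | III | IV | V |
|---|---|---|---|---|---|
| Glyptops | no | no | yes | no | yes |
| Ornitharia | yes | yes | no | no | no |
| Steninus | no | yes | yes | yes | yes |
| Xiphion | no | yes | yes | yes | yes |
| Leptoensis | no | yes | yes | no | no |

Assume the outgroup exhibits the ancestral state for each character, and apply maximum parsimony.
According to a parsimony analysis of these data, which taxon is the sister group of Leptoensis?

Character polarity is set by the outgroup: the derived state is whichever differs from the outgroup's state, so for III, V the derived state is 'no', and for the remaining characters it is 'yes'.
I: derived state 'yes' in Ornitharia only — an autapomorphy, so it tells us nothing about relationships among taxa.
II (derived state 'yes') is shared by all ingroup taxa — unites the whole ingroup.
III (derived state 'no') is unique to Ornitharia (autapomorphy; uninformative for grouping).
Only Steninus and Xiphion show the derived state 'yes' for IV, supporting them as a clade.
V: derived state 'no' in Leptoensis and Ornitharia only — synapomorphy for {Leptoensis, Ornitharia}.
Most parsimonious ingroup topology: ((Ornitharia,Leptoensis),(Steninus,Xiphion)).
Leptoensis and Ornitharia form a cherry on this tree, so they are sister taxa.

Ornitharia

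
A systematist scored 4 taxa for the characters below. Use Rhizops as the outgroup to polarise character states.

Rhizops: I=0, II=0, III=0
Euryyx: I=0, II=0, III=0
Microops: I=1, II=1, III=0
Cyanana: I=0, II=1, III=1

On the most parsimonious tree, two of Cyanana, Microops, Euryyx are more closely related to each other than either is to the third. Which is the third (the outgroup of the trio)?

Euryyx

The outgroup has state '0' for every character, so '1' is the derived state throughout.
I (derived state '1') is unique to Microops (autapomorphy; uninformative for grouping).
II: derived state '1' in Cyanana and Microops only — synapomorphy for {Cyanana, Microops}.
III: derived state '1' in Cyanana only — an autapomorphy, so it tells us nothing about relationships among taxa.
Most parsimonious ingroup topology: (Euryyx,(Microops,Cyanana)).
Microops and Cyanana share a more recent common ancestor with each other than either does with Euryyx, so Euryyx is the least closely related of the three.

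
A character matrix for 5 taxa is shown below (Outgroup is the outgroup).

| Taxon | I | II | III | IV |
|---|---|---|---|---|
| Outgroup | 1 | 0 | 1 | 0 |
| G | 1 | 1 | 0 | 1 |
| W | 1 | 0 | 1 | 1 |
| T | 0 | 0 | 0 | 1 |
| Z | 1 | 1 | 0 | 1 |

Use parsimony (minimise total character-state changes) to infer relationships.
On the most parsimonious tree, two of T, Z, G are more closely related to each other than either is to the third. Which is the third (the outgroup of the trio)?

Character polarity is set by the outgroup: the derived state is whichever differs from the outgroup's state, so for I, III the derived state is '0', and for the remaining characters it is '1'.
I: derived state '0' in T only — an autapomorphy, so it tells us nothing about relationships among taxa.
Only G and Z show the derived state '1' for II, supporting them as a clade.
Only G, T, and Z show the derived state '0' for III, supporting them as a clade.
IV (derived state '1') is shared by all ingroup taxa — unites the whole ingroup.
Most parsimonious ingroup topology: (((G,Z),T),W).
Z and G share a more recent common ancestor with each other than either does with T, so T is the least closely related of the three.

T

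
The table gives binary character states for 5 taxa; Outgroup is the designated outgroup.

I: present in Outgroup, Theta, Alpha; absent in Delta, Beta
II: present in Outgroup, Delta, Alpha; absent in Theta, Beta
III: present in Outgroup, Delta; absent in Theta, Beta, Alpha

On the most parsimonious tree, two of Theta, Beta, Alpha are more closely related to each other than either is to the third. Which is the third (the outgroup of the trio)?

Alpha

The outgroup has state 'present' for every character, so 'absent' is the derived state throughout.
I (state 'absent') occurs in Beta and Delta but conflicts with the nesting implied by the other characters — most parsimoniously interpreted as homoplasy.
II (derived state 'absent') is shared by Beta and Theta — a synapomorphy uniting that clade.
Only Alpha, Beta, and Theta show the derived state 'absent' for III, supporting them as a clade.
Most parsimonious ingroup topology: (Delta,((Theta,Beta),Alpha)).
Theta and Beta share a more recent common ancestor with each other than either does with Alpha, so Alpha is the least closely related of the three.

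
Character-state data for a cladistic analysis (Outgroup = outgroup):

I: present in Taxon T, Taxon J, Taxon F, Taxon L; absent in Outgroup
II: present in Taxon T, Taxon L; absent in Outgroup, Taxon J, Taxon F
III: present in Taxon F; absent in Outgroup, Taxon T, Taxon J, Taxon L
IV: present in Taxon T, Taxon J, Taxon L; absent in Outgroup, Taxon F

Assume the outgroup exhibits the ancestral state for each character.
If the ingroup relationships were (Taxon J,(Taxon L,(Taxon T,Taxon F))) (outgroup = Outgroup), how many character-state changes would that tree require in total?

Map each character onto (Taxon J,(Taxon L,(Taxon T,Taxon F))) (rooted by Outgroup) and count the minimum state changes it requires (Fitch parsimony):
I: 1; II: 2; III: 1; IV: 2.
Total tree length = 6.

6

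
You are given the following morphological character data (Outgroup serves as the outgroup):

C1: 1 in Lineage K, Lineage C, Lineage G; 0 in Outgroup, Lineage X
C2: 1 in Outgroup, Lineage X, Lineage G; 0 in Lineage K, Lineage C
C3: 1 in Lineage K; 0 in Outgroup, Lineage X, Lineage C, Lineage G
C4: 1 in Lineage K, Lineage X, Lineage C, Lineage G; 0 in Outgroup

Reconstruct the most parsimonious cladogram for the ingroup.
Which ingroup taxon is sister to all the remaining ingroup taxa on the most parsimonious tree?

Lineage X

Character polarity is set by the outgroup: the derived state is whichever differs from the outgroup's state, so for C2 the derived state is '0', and for the remaining characters it is '1'.
Only Lineage C, Lineage G, and Lineage K show the derived state '1' for C1, supporting them as a clade.
Only Lineage C and Lineage K show the derived state '0' for C2, supporting them as a clade.
C3 (derived state '1') is unique to Lineage K (autapomorphy; uninformative for grouping).
All ingroup taxa share the derived state '1' for C4; it defines the ingroup but does not resolve relationships within it.
Most parsimonious ingroup topology: (((Lineage K,Lineage C),Lineage G),Lineage X).
Lineage X is sister to the clade containing all other ingroup taxa, so it is the earliest-diverging (most basal) ingroup lineage.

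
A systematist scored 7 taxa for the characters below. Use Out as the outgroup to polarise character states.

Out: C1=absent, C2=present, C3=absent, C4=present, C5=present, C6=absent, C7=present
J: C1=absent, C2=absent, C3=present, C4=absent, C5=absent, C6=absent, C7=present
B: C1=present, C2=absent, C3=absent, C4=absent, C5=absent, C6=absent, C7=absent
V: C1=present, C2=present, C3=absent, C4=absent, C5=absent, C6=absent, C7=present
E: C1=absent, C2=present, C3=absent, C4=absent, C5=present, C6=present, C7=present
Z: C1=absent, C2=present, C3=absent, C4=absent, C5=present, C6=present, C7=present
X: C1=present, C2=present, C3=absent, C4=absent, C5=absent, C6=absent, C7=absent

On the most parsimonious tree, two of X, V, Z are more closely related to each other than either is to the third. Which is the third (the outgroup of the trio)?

Z

Character polarity is set by the outgroup: the derived state is whichever differs from the outgroup's state, so for C2, C4, C5, C7 the derived state is 'absent', and for the remaining characters it is 'present'.
C1 (derived state 'present') is shared by B, V, and X — a synapomorphy uniting that clade.
C2 (state 'absent') occurs in B and J but conflicts with the nesting implied by the other characters — most parsimoniously interpreted as homoplasy.
C3 (derived state 'present') is unique to J (autapomorphy; uninformative for grouping).
C4 (derived state 'absent') is shared by all ingroup taxa — unites the whole ingroup.
Only B, J, V, and X show the derived state 'absent' for C5, supporting them as a clade.
C6 (derived state 'present') is shared by E and Z — a synapomorphy uniting that clade.
C7: derived state 'absent' in B and X only — synapomorphy for {B, X}.
Most parsimonious ingroup topology: ((J,((B,X),V)),(E,Z)).
V and X share a more recent common ancestor with each other than either does with Z, so Z is the least closely related of the three.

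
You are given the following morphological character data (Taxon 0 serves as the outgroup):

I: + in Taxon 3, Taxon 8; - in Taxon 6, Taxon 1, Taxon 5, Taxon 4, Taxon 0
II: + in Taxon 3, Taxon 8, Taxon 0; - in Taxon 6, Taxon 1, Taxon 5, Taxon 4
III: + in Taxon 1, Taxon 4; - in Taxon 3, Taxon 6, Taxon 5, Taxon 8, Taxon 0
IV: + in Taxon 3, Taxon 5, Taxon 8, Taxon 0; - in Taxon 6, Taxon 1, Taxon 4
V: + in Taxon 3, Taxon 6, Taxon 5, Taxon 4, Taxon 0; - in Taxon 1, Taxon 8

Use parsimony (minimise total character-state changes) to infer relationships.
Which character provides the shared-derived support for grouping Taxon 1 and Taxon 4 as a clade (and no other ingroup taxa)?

III

Character polarity is set by the outgroup: the derived state is whichever differs from the outgroup's state, so for II, IV, V the derived state is '-', and for the remaining characters it is '+'.
Only Taxon 3 and Taxon 8 show the derived state '+' for I, supporting them as a clade.
Only Taxon 1, Taxon 4, Taxon 5, and Taxon 6 show the derived state '-' for II, supporting them as a clade.
III (derived state '+') is shared by Taxon 1 and Taxon 4 — a synapomorphy uniting that clade.
IV: derived state '-' in Taxon 1, Taxon 4, and Taxon 6 only — synapomorphy for {Taxon 1, Taxon 4, Taxon 6}.
V groups Taxon 1 and Taxon 8, which is incompatible with the clades supported by the remaining characters; treating it as convergent (homoplasy) costs fewer steps than any alternative tree.
Most parsimonious ingroup topology: ((((Taxon 4,Taxon 1),Taxon 6),Taxon 5),(Taxon 3,Taxon 8)).
The clade {Taxon 1, Taxon 4} is supported by III: its derived state '+' occurs in exactly those taxa and in no other taxon (including the outgroup).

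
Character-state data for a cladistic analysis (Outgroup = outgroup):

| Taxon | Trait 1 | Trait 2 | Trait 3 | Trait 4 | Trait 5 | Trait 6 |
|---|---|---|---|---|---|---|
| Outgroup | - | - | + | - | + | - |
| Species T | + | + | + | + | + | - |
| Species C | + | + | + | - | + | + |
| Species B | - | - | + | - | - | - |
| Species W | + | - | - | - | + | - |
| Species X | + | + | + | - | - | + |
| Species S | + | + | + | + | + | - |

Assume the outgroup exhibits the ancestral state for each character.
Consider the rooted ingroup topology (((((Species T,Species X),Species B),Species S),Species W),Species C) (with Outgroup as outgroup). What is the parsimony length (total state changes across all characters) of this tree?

Map each character onto (((((Species T,Species X),Species B),Species S),Species W),Species C) (rooted by Outgroup) and count the minimum state changes it requires (Fitch parsimony):
Trait 1: 2; Trait 2: 3; Trait 3: 1; Trait 4: 2; Trait 5: 2; Trait 6: 2.
Total tree length = 12.

12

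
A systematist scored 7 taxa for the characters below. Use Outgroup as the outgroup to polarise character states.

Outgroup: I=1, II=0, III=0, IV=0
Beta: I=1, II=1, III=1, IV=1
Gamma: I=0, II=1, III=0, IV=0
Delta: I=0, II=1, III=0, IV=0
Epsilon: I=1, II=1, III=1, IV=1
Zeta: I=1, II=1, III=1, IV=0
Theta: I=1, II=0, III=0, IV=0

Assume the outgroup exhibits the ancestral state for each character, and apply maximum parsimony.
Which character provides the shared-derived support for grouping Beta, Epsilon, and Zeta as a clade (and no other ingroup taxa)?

III

Character polarity is set by the outgroup: the derived state is whichever differs from the outgroup's state, so for I the derived state is '0', and for the remaining characters it is '1'.
I: derived state '0' in Delta and Gamma only — synapomorphy for {Delta, Gamma}.
Only Beta, Delta, Epsilon, Gamma, and Zeta show the derived state '1' for II, supporting them as a clade.
III: derived state '1' in Beta, Epsilon, and Zeta only — synapomorphy for {Beta, Epsilon, Zeta}.
IV: derived state '1' in Beta and Epsilon only — synapomorphy for {Beta, Epsilon}.
Most parsimonious ingroup topology: ((((Beta,Epsilon),Zeta),(Gamma,Delta)),Theta).
The clade {Beta, Epsilon, Zeta} is supported by III: its derived state '1' occurs in exactly those taxa and in no other taxon (including the outgroup).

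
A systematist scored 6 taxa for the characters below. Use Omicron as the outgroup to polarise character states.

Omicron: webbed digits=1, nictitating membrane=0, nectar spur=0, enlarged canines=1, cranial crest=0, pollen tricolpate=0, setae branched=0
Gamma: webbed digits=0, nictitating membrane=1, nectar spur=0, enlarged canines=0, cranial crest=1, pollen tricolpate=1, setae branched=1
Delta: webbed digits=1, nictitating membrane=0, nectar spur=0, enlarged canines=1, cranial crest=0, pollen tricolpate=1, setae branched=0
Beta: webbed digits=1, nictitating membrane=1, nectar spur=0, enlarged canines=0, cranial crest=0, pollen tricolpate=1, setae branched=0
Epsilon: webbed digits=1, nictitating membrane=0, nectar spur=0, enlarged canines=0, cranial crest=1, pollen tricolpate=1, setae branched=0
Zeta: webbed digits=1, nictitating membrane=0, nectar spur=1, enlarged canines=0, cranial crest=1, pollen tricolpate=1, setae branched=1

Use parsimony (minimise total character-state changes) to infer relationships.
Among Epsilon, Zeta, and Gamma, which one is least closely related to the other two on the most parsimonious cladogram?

Character polarity is set by the outgroup: the derived state is whichever differs from the outgroup's state, so for webbed digits, enlarged canines the derived state is '0', and for the remaining characters it is '1'.
webbed digits (derived state '0') is unique to Gamma (autapomorphy; uninformative for grouping).
nictitating membrane groups Beta and Gamma, which is incompatible with the clades supported by the remaining characters; treating it as convergent (homoplasy) costs fewer steps than any alternative tree.
nectar spur: derived state '1' in Zeta only — an autapomorphy, so it tells us nothing about relationships among taxa.
Only Beta, Epsilon, Gamma, and Zeta show the derived state '0' for enlarged canines, supporting them as a clade.
cranial crest (derived state '1') is shared by Epsilon, Gamma, and Zeta — a synapomorphy uniting that clade.
All ingroup taxa share the derived state '1' for pollen tricolpate; it defines the ingroup but does not resolve relationships within it.
Only Gamma and Zeta show the derived state '1' for setae branched, supporting them as a clade.
Most parsimonious ingroup topology: ((((Gamma,Zeta),Epsilon),Beta),Delta).
Gamma and Zeta share a more recent common ancestor with each other than either does with Epsilon, so Epsilon is the least closely related of the three.

Epsilon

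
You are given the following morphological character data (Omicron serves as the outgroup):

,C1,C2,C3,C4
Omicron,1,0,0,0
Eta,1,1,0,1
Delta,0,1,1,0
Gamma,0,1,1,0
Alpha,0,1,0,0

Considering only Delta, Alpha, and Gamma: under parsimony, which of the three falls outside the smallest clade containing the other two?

Alpha

Character polarity is set by the outgroup: the derived state is whichever differs from the outgroup's state, so for C1 the derived state is '0', and for the remaining characters it is '1'.
C1 (derived state '0') is shared by Alpha, Delta, and Gamma — a synapomorphy uniting that clade.
C2 (derived state '1') is shared by all ingroup taxa — unites the whole ingroup.
Only Delta and Gamma show the derived state '1' for C3, supporting them as a clade.
C4 (derived state '1') is unique to Eta (autapomorphy; uninformative for grouping).
Most parsimonious ingroup topology: (Eta,((Delta,Gamma),Alpha)).
Gamma and Delta share a more recent common ancestor with each other than either does with Alpha, so Alpha is the least closely related of the three.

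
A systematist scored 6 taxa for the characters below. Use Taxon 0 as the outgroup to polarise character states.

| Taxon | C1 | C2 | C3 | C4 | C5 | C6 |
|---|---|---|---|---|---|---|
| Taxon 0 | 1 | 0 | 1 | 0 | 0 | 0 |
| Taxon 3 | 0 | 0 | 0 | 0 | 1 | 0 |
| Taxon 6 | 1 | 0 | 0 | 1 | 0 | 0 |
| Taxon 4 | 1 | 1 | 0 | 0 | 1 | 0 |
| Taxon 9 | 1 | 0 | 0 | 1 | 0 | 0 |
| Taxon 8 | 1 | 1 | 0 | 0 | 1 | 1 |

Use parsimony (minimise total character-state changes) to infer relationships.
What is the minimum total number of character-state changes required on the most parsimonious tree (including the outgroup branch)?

6

Character polarity is set by the outgroup: the derived state is whichever differs from the outgroup's state, so for C1, C3 the derived state is '0', and for the remaining characters it is '1'.
C1: derived state '0' in Taxon 3 only — an autapomorphy, so it tells us nothing about relationships among taxa.
Only Taxon 4 and Taxon 8 show the derived state '1' for C2, supporting them as a clade.
All ingroup taxa share the derived state '0' for C3; it defines the ingroup but does not resolve relationships within it.
C4: derived state '1' in Taxon 6 and Taxon 9 only — synapomorphy for {Taxon 6, Taxon 9}.
C5: derived state '1' in Taxon 3, Taxon 4, and Taxon 8 only — synapomorphy for {Taxon 3, Taxon 4, Taxon 8}.
C6: derived state '1' in Taxon 8 only — an autapomorphy, so it tells us nothing about relationships among taxa.
Most parsimonious ingroup topology: ((Taxon 3,(Taxon 4,Taxon 8)),(Taxon 6,Taxon 9)).
Changes per character on this tree: C1: 1; C2: 1; C3: 1; C4: 1; C5: 1; C6: 1.
Total = 6.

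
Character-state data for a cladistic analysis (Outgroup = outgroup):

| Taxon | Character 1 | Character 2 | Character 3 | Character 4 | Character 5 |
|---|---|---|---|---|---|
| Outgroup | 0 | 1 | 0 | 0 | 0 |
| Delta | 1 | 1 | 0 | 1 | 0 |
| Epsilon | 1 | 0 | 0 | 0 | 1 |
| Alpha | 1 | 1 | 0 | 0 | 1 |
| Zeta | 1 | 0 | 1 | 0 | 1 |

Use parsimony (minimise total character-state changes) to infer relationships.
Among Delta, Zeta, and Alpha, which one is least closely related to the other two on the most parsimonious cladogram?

Character polarity is set by the outgroup: the derived state is whichever differs from the outgroup's state, so for Character 2 the derived state is '0', and for the remaining characters it is '1'.
All ingroup taxa share the derived state '1' for Character 1; it defines the ingroup but does not resolve relationships within it.
Character 2: derived state '0' in Epsilon and Zeta only — synapomorphy for {Epsilon, Zeta}.
Character 3: derived state '1' in Zeta only — an autapomorphy, so it tells us nothing about relationships among taxa.
Character 4: derived state '1' in Delta only — an autapomorphy, so it tells us nothing about relationships among taxa.
Character 5: derived state '1' in Alpha, Epsilon, and Zeta only — synapomorphy for {Alpha, Epsilon, Zeta}.
Most parsimonious ingroup topology: (Delta,((Epsilon,Zeta),Alpha)).
Alpha and Zeta share a more recent common ancestor with each other than either does with Delta, so Delta is the least closely related of the three.

Delta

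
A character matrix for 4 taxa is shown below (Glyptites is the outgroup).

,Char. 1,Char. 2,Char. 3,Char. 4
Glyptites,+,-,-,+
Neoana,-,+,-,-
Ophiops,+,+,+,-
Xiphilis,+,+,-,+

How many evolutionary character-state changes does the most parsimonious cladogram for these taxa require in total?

4

Character polarity is set by the outgroup: the derived state is whichever differs from the outgroup's state, so for Char. 1, Char. 4 the derived state is '-', and for the remaining characters it is '+'.
Char. 1: derived state '-' in Neoana only — an autapomorphy, so it tells us nothing about relationships among taxa.
Char. 2 (derived state '+') is shared by all ingroup taxa — unites the whole ingroup.
Char. 3: derived state '+' in Ophiops only — an autapomorphy, so it tells us nothing about relationships among taxa.
Char. 4: derived state '-' in Neoana and Ophiops only — synapomorphy for {Neoana, Ophiops}.
Most parsimonious ingroup topology: ((Neoana,Ophiops),Xiphilis).
Changes per character on this tree: Char. 1: 1; Char. 2: 1; Char. 3: 1; Char. 4: 1.
Total = 4.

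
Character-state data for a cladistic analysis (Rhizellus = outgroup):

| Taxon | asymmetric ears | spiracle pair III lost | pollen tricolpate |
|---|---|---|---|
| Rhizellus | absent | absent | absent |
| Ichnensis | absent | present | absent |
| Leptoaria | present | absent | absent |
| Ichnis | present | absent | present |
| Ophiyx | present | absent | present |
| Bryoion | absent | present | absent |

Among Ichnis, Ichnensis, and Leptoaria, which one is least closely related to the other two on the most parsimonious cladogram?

The outgroup has state 'absent' for every character, so 'present' is the derived state throughout.
asymmetric ears (derived state 'present') is shared by Ichnis, Leptoaria, and Ophiyx — a synapomorphy uniting that clade.
Only Bryoion and Ichnensis show the derived state 'present' for spiracle pair III lost, supporting them as a clade.
pollen tricolpate: derived state 'present' in Ichnis and Ophiyx only — synapomorphy for {Ichnis, Ophiyx}.
Most parsimonious ingroup topology: ((Ichnensis,Bryoion),(Leptoaria,(Ichnis,Ophiyx))).
Ichnis and Leptoaria share a more recent common ancestor with each other than either does with Ichnensis, so Ichnensis is the least closely related of the three.

Ichnensis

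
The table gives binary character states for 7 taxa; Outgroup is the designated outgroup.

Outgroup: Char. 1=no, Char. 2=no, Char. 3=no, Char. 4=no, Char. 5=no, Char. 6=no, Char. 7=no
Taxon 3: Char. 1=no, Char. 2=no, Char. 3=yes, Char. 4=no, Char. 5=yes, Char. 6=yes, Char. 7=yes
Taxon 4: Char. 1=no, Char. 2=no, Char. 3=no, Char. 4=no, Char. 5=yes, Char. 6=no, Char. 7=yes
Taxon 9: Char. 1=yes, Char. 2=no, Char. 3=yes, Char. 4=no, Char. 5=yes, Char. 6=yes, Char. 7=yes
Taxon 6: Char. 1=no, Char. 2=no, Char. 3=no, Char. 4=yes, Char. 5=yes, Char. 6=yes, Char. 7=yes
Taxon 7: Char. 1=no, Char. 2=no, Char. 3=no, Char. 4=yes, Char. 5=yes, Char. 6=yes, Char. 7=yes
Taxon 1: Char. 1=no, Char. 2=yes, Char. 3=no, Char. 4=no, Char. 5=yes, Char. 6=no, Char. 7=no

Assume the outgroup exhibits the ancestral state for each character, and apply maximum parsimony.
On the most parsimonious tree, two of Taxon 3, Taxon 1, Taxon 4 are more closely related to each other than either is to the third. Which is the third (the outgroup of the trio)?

Taxon 1

The outgroup has state 'no' for every character, so 'yes' is the derived state throughout.
Char. 1 (derived state 'yes') is unique to Taxon 9 (autapomorphy; uninformative for grouping).
Char. 2: derived state 'yes' in Taxon 1 only — an autapomorphy, so it tells us nothing about relationships among taxa.
Only Taxon 3 and Taxon 9 show the derived state 'yes' for Char. 3, supporting them as a clade.
Char. 4 (derived state 'yes') is shared by Taxon 6 and Taxon 7 — a synapomorphy uniting that clade.
Char. 5 (derived state 'yes') is shared by all ingroup taxa — unites the whole ingroup.
Char. 6 (derived state 'yes') is shared by Taxon 3, Taxon 6, Taxon 7, and Taxon 9 — a synapomorphy uniting that clade.
Char. 7 (derived state 'yes') is shared by Taxon 3, Taxon 4, Taxon 6, Taxon 7, and Taxon 9 — a synapomorphy uniting that clade.
Most parsimonious ingroup topology: ((((Taxon 3,Taxon 9),(Taxon 6,Taxon 7)),Taxon 4),Taxon 1).
Taxon 3 and Taxon 4 share a more recent common ancestor with each other than either does with Taxon 1, so Taxon 1 is the least closely related of the three.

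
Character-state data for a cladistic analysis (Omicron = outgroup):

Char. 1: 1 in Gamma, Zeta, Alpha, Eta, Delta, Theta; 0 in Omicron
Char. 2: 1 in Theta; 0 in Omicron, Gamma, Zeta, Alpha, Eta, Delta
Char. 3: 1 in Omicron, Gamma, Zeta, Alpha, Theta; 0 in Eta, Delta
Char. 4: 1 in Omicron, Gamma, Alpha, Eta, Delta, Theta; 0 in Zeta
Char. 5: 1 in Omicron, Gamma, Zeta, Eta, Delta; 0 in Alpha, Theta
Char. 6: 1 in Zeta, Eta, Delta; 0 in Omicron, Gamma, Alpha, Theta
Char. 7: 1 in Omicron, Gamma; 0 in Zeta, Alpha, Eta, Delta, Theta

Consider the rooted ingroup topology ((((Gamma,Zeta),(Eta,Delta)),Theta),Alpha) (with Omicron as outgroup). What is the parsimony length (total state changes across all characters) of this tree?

10

Map each character onto ((((Gamma,Zeta),(Eta,Delta)),Theta),Alpha) (rooted by Omicron) and count the minimum state changes it requires (Fitch parsimony):
Char. 1: 1; Char. 2: 1; Char. 3: 1; Char. 4: 1; Char. 5: 2; Char. 6: 2; Char. 7: 2.
Total tree length = 10.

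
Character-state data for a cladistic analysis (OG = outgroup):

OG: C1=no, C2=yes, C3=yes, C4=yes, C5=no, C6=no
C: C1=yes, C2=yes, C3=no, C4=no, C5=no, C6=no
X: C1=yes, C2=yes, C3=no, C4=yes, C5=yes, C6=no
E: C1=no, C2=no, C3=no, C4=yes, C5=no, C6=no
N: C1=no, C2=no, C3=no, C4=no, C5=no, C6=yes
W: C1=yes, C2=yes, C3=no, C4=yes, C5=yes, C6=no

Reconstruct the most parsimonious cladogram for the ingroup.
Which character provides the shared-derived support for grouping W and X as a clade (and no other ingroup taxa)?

C5

Character polarity is set by the outgroup: the derived state is whichever differs from the outgroup's state, so for C2, C3, C4 the derived state is 'no', and for the remaining characters it is 'yes'.
C1 (derived state 'yes') is shared by C, W, and X — a synapomorphy uniting that clade.
Only E and N show the derived state 'no' for C2, supporting them as a clade.
All ingroup taxa share the derived state 'no' for C3; it defines the ingroup but does not resolve relationships within it.
C4 (state 'no') occurs in C and N but conflicts with the nesting implied by the other characters — most parsimoniously interpreted as homoplasy.
Only W and X show the derived state 'yes' for C5, supporting them as a clade.
C6: derived state 'yes' in N only — an autapomorphy, so it tells us nothing about relationships among taxa.
Most parsimonious ingroup topology: (((X,W),C),(N,E)).
The clade {W, X} is supported by C5: its derived state 'yes' occurs in exactly those taxa and in no other taxon (including the outgroup).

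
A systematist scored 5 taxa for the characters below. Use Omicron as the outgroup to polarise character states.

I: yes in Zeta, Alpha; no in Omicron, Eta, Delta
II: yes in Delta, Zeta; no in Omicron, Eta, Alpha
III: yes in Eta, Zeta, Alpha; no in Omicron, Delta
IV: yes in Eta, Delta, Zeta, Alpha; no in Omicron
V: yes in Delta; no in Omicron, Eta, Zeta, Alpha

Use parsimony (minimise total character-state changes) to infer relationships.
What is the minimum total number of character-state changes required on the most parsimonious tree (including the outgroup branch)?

The outgroup has state 'no' for every character, so 'yes' is the derived state throughout.
I (derived state 'yes') is shared by Alpha and Zeta — a synapomorphy uniting that clade.
II groups Delta and Zeta, which is incompatible with the clades supported by the remaining characters; treating it as convergent (homoplasy) costs fewer steps than any alternative tree.
III: derived state 'yes' in Alpha, Eta, and Zeta only — synapomorphy for {Alpha, Eta, Zeta}.
IV (derived state 'yes') is shared by all ingroup taxa — unites the whole ingroup.
V (derived state 'yes') is unique to Delta (autapomorphy; uninformative for grouping).
Most parsimonious ingroup topology: ((Eta,(Zeta,Alpha)),Delta).
Changes per character on this tree: I: 1; II: 2; III: 1; IV: 1; V: 1.
Total = 6.

6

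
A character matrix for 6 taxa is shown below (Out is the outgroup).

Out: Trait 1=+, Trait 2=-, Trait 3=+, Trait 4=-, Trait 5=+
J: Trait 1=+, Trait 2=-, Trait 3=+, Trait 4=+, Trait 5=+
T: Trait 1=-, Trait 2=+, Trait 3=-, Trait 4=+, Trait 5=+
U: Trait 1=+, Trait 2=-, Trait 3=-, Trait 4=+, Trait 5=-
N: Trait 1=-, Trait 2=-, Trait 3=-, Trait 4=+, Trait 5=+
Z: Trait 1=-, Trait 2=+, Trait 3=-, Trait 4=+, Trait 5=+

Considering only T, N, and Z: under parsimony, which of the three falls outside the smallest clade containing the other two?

Character polarity is set by the outgroup: the derived state is whichever differs from the outgroup's state, so for Trait 1, Trait 3, Trait 5 the derived state is '-', and for the remaining characters it is '+'.
Only N, T, and Z show the derived state '-' for Trait 1, supporting them as a clade.
Only T and Z show the derived state '+' for Trait 2, supporting them as a clade.
Trait 3 (derived state '-') is shared by N, T, U, and Z — a synapomorphy uniting that clade.
All ingroup taxa share the derived state '+' for Trait 4; it defines the ingroup but does not resolve relationships within it.
Trait 5 (derived state '-') is unique to U (autapomorphy; uninformative for grouping).
Most parsimonious ingroup topology: (J,(((T,Z),N),U)).
T and Z share a more recent common ancestor with each other than either does with N, so N is the least closely related of the three.

N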